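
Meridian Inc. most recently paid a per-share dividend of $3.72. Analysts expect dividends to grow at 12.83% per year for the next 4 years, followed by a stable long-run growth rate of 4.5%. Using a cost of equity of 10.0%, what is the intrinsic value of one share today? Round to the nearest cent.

Two-stage DDM. Project D₁…D_4 at 0.1283, terminal growth 0.045, discount at r = 0.1.
D_1 = 4.1973
D_2 = 4.7358
D_3 = 5.3434
D_4 = 6.0289
Terminal value at t=4: TV = D_5/(r−g) = 6.3002/(0.1−0.045) = 114.5499
P₀ = 4.1973/(1+0.1)^1 + 4.7358/(1+0.1)^2 + 5.3434/(1+0.1)^3 + 6.0289/(1+0.1)^4 + 114.5499/(1+0.1)^4 = 94.1012

$94.10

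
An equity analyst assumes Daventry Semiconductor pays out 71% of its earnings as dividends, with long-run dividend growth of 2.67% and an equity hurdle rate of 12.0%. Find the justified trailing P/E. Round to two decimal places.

Justified trailing P/E = b(1+g)/(r−g) = 0.71×(1+0.0267)/(0.12−0.0267) = 7.8130

7.81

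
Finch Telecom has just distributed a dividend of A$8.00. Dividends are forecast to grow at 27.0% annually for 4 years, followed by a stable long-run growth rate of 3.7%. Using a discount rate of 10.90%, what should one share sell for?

Two-stage DDM. Project D₁…D_4 at 0.27, terminal growth 0.037, discount at r = 0.109.
D_1 = 10.1600
D_2 = 12.9032
D_3 = 16.3871
D_4 = 20.8116
Terminal value at t=4: TV = D_5/(r−g) = 21.5816/(0.109−0.037) = 299.7444
P₀ = 10.1600/(1+0.109)^1 + 12.9032/(1+0.109)^2 + 16.3871/(1+0.109)^3 + 20.8116/(1+0.109)^4 + 299.7444/(1+0.109)^4 = 243.5902

A$243.59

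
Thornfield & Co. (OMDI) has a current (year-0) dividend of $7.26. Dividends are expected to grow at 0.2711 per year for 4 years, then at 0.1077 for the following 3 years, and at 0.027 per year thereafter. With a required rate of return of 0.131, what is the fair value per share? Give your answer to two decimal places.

Three-stage DDM. Project D₁…D_7; terminal Gordon value at t=7 with g = 0.027; discount at r = 0.131.
D_1 = 9.2282
D_2 = 11.7299
D_3 = 14.9099
D_4 = 18.9520
D_5 = 20.9932
D_6 = 23.2541
D_7 = 25.7586
TV_7 = 26.4541/(0.131−0.027) = 254.3660
P₀ = Σ Dₜ/(1+r)ᵗ + TV_7/(1+r)^7 = 180.0070

$180.01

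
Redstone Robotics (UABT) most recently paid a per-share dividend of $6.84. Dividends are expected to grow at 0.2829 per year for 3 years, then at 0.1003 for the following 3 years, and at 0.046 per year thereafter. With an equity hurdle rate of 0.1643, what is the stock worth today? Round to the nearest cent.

Three-stage DDM. Project D₁…D_6; terminal Gordon value at t=6 with g = 0.046; discount at r = 0.1643.
D_1 = 8.7750
D_2 = 11.2575
D_3 = 14.4422
D_4 = 15.8908
D_5 = 17.4846
D_6 = 19.2384
TV_6 = 20.1233/(0.1643−0.046) = 170.1041
P₀ = Σ Dₜ/(1+r)ᵗ + TV_6/(1+r)^6 = 117.8190

$117.82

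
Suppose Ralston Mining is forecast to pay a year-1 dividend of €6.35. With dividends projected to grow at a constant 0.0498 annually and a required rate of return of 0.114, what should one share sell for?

€98.91

Gordon growth model: P₀ = D₁/(r − g), with D₁ = 6.35 given directly.
P₀ = 6.3500 / (0.114 − 0.0498) = 6.3500 / 0.0642 = 98.9097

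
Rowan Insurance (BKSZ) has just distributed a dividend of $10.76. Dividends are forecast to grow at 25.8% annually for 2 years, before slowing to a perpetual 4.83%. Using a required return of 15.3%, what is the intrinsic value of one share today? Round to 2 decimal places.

$152.80

Two-stage DDM. Project D₁…D_2 at 0.258, terminal growth 0.0483, discount at r = 0.153.
D_1 = 13.5361
D_2 = 17.0284
Terminal value at t=2: TV = D_3/(r−g) = 17.8509/(0.153−0.0483) = 170.4953
P₀ = 13.5361/(1+0.153)^1 + 17.0284/(1+0.153)^2 + 170.4953/(1+0.153)^2 = 152.7978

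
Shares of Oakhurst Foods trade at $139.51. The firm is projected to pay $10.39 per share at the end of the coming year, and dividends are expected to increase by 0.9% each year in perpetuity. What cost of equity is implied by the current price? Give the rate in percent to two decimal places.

Rearranging the constant-growth DDM: r = D₁/P₀ + g.
r = 10.3900 / 139.51 + 0.009 = 0.07447 + 0.009 = 0.08347

8.35%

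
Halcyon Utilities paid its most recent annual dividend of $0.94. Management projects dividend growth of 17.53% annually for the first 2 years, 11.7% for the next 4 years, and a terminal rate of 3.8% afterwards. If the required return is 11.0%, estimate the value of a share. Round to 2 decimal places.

$21.91

Three-stage DDM. Project D₁…D_6; terminal Gordon value at t=6 with g = 0.038; discount at r = 0.11.
D_1 = 1.1048
D_2 = 1.2985
D_3 = 1.4504
D_4 = 1.6201
D_5 = 1.8096
D_6 = 2.0213
TV_6 = 2.0981/(0.11−0.038) = 29.1409
P₀ = Σ Dₜ/(1+r)ᵗ + TV_6/(1+r)^6 = 21.9113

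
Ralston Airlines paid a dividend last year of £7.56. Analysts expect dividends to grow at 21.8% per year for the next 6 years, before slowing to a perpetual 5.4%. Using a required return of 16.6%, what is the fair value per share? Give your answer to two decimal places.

£145.43

Two-stage DDM. Project D₁…D_6 at 0.218, terminal growth 0.054, discount at r = 0.166.
D_1 = 9.2081
D_2 = 11.2154
D_3 = 13.6604
D_4 = 16.6384
D_5 = 20.2655
D_6 = 24.6834
Terminal value at t=6: TV = D_7/(r−g) = 26.0163/(0.166−0.054) = 232.2887
P₀ = 9.2081/(1+0.166)^1 + 11.2154/(1+0.166)^2 + 13.6604/(1+0.166)^3 + 16.6384/(1+0.166)^4 + 20.2655/(1+0.166)^5 + 24.6834/(1+0.166)^6 + 232.2887/(1+0.166)^6 = 145.4256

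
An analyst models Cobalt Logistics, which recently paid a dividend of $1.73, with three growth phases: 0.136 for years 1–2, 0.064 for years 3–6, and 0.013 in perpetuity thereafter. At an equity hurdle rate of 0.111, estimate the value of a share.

$25.81

Three-stage DDM. Project D₁…D_6; terminal Gordon value at t=6 with g = 0.013; discount at r = 0.111.
D_1 = 1.9653
D_2 = 2.2326
D_3 = 2.3754
D_4 = 2.5275
D_5 = 2.6892
D_6 = 2.8613
TV_6 = 2.8985/(0.111−0.013) = 29.5769
P₀ = Σ Dₜ/(1+r)ᵗ + TV_6/(1+r)^6 = 25.8069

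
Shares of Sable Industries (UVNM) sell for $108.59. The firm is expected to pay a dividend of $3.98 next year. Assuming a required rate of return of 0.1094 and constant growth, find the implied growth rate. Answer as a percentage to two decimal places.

From P₀ = D₁/(r − g), the implied growth is g = r − D₁/P₀.
g = 0.1094 − 3.98/108.59 = 0.1094 − 0.03665 = 0.07275

7.27%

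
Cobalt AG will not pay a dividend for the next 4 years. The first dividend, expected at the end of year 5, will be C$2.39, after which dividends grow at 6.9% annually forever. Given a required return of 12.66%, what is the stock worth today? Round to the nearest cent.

C$25.76

Deferred-dividend DDM. At t=4 the remaining stream is a growing perpetuity with first payment D_5 = 2.39.
V_4 = D_5/(r−g) = 2.39/(0.1266−0.069) = 41.4931
P₀ = V_4/(1+r)^4 = 41.4931/(1+0.1266)^4 = 25.7571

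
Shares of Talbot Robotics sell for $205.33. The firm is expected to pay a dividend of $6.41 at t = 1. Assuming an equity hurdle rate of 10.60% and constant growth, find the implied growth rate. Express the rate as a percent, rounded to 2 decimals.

7.48%

From P₀ = D₁/(r − g), the implied growth is g = r − D₁/P₀.
g = 0.106 − 6.41/205.33 = 0.106 − 0.03122 = 0.07478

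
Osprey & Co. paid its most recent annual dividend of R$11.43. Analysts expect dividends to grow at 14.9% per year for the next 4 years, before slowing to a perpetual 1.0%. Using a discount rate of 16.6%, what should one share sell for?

R$113.86

Two-stage DDM. Project D₁…D_4 at 0.149, terminal growth 0.01, discount at r = 0.166.
D_1 = 13.1331
D_2 = 15.0899
D_3 = 17.3383
D_4 = 19.9217
Terminal value at t=4: TV = D_5/(r−g) = 20.1209/(0.166−0.01) = 128.9802
P₀ = 13.1331/(1+0.166)^1 + 15.0899/(1+0.166)^2 + 17.3383/(1+0.166)^3 + 19.9217/(1+0.166)^4 + 128.9802/(1+0.166)^4 = 113.8573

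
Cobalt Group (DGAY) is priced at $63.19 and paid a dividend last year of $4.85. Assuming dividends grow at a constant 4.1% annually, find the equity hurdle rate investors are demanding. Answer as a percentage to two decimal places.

12.09%

Rearranging the constant-growth DDM: r = D₁/P₀ + g.
D₁ = 4.85 × (1 + 0.041) = 5.0488.
r = 5.0488 / 63.19 + 0.041 = 0.07990 + 0.041 = 0.12090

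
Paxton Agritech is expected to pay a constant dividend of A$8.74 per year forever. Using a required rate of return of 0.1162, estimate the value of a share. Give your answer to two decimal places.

A$75.22

Zero-growth DDM (perpetuity): P₀ = D/r = 8.74 / 0.1162 = 75.2151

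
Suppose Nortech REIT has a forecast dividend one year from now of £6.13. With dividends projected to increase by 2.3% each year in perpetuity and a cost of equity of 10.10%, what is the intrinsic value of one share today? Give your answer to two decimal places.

£78.59

Gordon growth model: P₀ = D₁/(r − g), with D₁ = 6.13 given directly.
P₀ = 6.1300 / (0.101 − 0.023) = 6.1300 / 0.078 = 78.5897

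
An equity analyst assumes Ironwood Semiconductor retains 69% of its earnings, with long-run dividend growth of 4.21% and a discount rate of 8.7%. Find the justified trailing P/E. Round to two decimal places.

Payout ratio b = 1 − 0.69 = 0.31.
Justified trailing P/E = b(1+g)/(r−g) = 0.31×(1+0.0421)/(0.087−0.0421) = 7.1949

7.19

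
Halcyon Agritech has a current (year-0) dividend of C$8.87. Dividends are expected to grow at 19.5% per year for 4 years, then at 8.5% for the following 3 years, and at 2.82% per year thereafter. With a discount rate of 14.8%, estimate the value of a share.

C$142.66

Three-stage DDM. Project D₁…D_7; terminal Gordon value at t=7 with g = 0.0282; discount at r = 0.148.
D_1 = 10.5997
D_2 = 12.6666
D_3 = 15.1366
D_4 = 18.0882
D_5 = 19.6257
D_6 = 21.2939
D_7 = 23.1039
TV_7 = 23.7554/(0.148−0.0282) = 198.2920
P₀ = Σ Dₜ/(1+r)ᵗ + TV_7/(1+r)^7 = 142.6597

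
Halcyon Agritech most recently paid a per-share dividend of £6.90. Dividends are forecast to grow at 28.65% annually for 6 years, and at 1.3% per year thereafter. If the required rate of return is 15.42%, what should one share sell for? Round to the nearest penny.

Two-stage DDM. Project D₁…D_6 at 0.2865, terminal growth 0.013, discount at r = 0.1542.
D_1 = 8.8769
D_2 = 11.4201
D_3 = 14.6919
D_4 = 18.9012
D_5 = 24.3163
D_6 = 31.2830
Terminal value at t=6: TV = D_7/(r−g) = 31.6896/(0.1542−0.013) = 224.4309
P₀ = 8.8769/(1+0.1542)^1 + 11.4201/(1+0.1542)^2 + 14.6919/(1+0.1542)^3 + 18.9012/(1+0.1542)^4 + 24.3163/(1+0.1542)^5 + 31.2830/(1+0.1542)^6 + 224.4309/(1+0.1542)^6 = 156.5003

£156.50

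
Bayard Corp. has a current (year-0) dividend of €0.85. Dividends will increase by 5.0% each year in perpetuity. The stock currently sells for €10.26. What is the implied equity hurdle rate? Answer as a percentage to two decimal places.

Rearranging the constant-growth DDM: r = D₁/P₀ + g.
D₁ = 0.85 × (1 + 0.05) = 0.8925.
r = 0.8925 / 10.26 + 0.05 = 0.08699 + 0.05 = 0.13699

13.70%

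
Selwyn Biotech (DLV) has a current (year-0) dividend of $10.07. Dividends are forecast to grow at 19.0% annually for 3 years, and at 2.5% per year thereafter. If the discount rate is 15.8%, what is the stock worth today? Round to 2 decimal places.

Two-stage DDM. Project D₁…D_3 at 0.19, terminal growth 0.025, discount at r = 0.158.
D_1 = 11.9833
D_2 = 14.2601
D_3 = 16.9696
Terminal value at t=3: TV = D_4/(r−g) = 17.3938/(0.158−0.025) = 130.7804
P₀ = 11.9833/(1+0.158)^1 + 14.2601/(1+0.158)^2 + 16.9696/(1+0.158)^3 + 130.7804/(1+0.158)^3 = 116.1309

$116.13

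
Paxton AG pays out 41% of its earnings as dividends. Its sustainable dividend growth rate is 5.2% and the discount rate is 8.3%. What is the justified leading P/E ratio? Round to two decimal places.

Justified leading P/E = b/(r−g) = 0.41/(0.083−0.052) = 13.2258

13.23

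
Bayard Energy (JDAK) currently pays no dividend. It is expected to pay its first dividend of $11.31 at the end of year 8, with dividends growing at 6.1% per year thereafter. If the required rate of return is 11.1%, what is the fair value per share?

$108.27

Deferred-dividend DDM. At t=7 the remaining stream is a growing perpetuity with first payment D_8 = 11.31.
V_7 = D_8/(r−g) = 11.31/(0.111−0.061) = 226.2000
P₀ = V_7/(1+r)^7 = 226.2000/(1+0.111)^7 = 108.2665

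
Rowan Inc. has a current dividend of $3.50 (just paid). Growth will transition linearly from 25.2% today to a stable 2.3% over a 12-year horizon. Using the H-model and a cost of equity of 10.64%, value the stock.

$100.59

H-model: P₀ = D₀[(1+g_L) + H(g_S−g_L)]/(r−g_L), with H = 12/2 = 6.
P₀ = 3.50 × [(1+0.023) + 6×(0.252−0.023)] / (0.1064−0.023)
   = 3.50 × 2.3970 / 0.0834 = 100.5935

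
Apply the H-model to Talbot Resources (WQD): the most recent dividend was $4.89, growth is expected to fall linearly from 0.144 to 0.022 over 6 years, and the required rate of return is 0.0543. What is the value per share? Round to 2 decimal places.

$210.13

H-model: P₀ = D₀[(1+g_L) + H(g_S−g_L)]/(r−g_L), with H = 6/2 = 3.
P₀ = 4.89 × [(1+0.022) + 3×(0.144−0.022)] / (0.0543−0.022)
   = 4.89 × 1.3880 / 0.0323 = 210.1337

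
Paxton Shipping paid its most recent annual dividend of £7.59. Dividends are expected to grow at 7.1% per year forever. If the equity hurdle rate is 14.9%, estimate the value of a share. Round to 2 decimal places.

Gordon growth model: P₀ = D₁/(r − g). D₁ = 7.59 × (1 + 0.071) = 8.1289.
P₀ = 8.1289 / (0.149 − 0.071) = 8.1289 / 0.078 = 104.2165

£104.22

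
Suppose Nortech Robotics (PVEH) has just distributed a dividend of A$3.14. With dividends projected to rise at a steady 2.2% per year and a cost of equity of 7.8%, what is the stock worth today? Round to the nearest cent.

A$57.31

Gordon growth model: P₀ = D₁/(r − g). D₁ = 3.14 × (1 + 0.022) = 3.2091.
P₀ = 3.2091 / (0.078 − 0.022) = 3.2091 / 0.056 = 57.3050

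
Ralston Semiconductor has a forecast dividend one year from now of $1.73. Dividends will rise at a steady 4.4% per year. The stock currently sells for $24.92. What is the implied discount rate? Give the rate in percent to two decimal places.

Rearranging the constant-growth DDM: r = D₁/P₀ + g.
r = 1.7300 / 24.92 + 0.044 = 0.06942 + 0.044 = 0.11342

11.34%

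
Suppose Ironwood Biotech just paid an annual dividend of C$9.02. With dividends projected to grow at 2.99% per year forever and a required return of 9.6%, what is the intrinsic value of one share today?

C$140.54

Gordon growth model: P₀ = D₁/(r − g). D₁ = 9.02 × (1 + 0.0299) = 9.2897.
P₀ = 9.2897 / (0.096 − 0.0299) = 9.2897 / 0.0661 = 140.5401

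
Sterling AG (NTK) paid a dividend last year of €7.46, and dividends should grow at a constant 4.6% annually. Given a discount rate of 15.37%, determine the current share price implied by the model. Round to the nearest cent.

Gordon growth model: P₀ = D₁/(r − g). D₁ = 7.46 × (1 + 0.046) = 7.8032.
P₀ = 7.8032 / (0.1537 − 0.046) = 7.8032 / 0.1077 = 72.4527

€72.45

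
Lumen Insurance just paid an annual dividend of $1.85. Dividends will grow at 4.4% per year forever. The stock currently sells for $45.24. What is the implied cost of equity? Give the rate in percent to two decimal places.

8.67%

Rearranging the constant-growth DDM: r = D₁/P₀ + g.
D₁ = 1.85 × (1 + 0.044) = 1.9314.
r = 1.9314 / 45.24 + 0.044 = 0.04269 + 0.044 = 0.08669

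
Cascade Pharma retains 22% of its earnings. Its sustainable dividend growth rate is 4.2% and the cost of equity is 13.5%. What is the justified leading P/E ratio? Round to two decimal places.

Payout ratio b = 1 − 0.22 = 0.78.
Justified leading P/E = b/(r−g) = 0.78/(0.135−0.042) = 8.3871

8.39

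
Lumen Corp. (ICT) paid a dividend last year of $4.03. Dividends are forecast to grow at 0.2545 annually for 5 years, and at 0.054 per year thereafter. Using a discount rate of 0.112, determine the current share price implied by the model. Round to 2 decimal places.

$163.18

Two-stage DDM. Project D₁…D_5 at 0.2545, terminal growth 0.054, discount at r = 0.112.
D_1 = 5.0556
D_2 = 6.3423
D_3 = 7.9564
D_4 = 9.9813
D_5 = 12.5216
Terminal value at t=5: TV = D_6/(r−g) = 13.1977/(0.112−0.054) = 227.5469
P₀ = 5.0556/(1+0.112)^1 + 6.3423/(1+0.112)^2 + 7.9564/(1+0.112)^3 + 9.9813/(1+0.112)^4 + 12.5216/(1+0.112)^5 + 227.5469/(1+0.112)^5 = 163.1820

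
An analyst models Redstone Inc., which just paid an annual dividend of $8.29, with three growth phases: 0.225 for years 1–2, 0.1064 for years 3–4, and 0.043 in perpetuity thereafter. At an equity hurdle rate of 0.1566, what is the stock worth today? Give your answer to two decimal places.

$113.62

Three-stage DDM. Project D₁…D_4; terminal Gordon value at t=4 with g = 0.043; discount at r = 0.1566.
D_1 = 10.1553
D_2 = 12.4402
D_3 = 13.7638
D_4 = 15.2283
TV_4 = 15.8831/(0.1566−0.043) = 139.8160
P₀ = Σ Dₜ/(1+r)ᵗ + TV_4/(1+r)^4 = 113.6166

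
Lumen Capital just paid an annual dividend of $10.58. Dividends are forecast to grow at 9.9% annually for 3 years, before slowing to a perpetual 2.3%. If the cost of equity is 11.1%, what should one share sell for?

$150.11

Two-stage DDM. Project D₁…D_3 at 0.099, terminal growth 0.023, discount at r = 0.111.
D_1 = 11.6274
D_2 = 12.7785
D_3 = 14.0436
Terminal value at t=3: TV = D_4/(r−g) = 14.3666/(0.111−0.023) = 163.2570
P₀ = 11.6274/(1+0.111)^1 + 12.7785/(1+0.111)^2 + 14.0436/(1+0.111)^3 + 163.2570/(1+0.111)^3 = 150.1093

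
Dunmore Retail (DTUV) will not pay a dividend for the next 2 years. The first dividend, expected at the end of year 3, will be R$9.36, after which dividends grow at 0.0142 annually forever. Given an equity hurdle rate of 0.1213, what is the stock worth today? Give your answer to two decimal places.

R$69.51

Deferred-dividend DDM. At t=2 the remaining stream is a growing perpetuity with first payment D_3 = 9.36.
V_2 = D_3/(r−g) = 9.36/(0.1213−0.0142) = 87.3950
P₀ = V_2/(1+r)^2 = 87.3950/(1+0.1213)^2 = 69.5093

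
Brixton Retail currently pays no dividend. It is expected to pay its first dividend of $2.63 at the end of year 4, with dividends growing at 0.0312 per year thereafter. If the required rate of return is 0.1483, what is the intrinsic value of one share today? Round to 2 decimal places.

$14.83

Deferred-dividend DDM. At t=3 the remaining stream is a growing perpetuity with first payment D_4 = 2.63.
V_3 = D_4/(r−g) = 2.63/(0.1483−0.0312) = 22.4594
P₀ = V_3/(1+r)^3 = 22.4594/(1+0.1483)^3 = 14.8331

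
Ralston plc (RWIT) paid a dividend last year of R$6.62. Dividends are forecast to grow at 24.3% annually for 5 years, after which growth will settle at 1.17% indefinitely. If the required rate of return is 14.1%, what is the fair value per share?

R$122.59

Two-stage DDM. Project D₁…D_5 at 0.243, terminal growth 0.0117, discount at r = 0.141.
D_1 = 8.2287
D_2 = 10.2282
D_3 = 12.7137
D_4 = 15.8031
D_5 = 19.6433
Terminal value at t=5: TV = D_6/(r−g) = 19.8731/(0.141−0.0117) = 153.6975
P₀ = 8.2287/(1+0.141)^1 + 10.2282/(1+0.141)^2 + 12.7137/(1+0.141)^3 + 15.8031/(1+0.141)^4 + 19.6433/(1+0.141)^5 + 153.6975/(1+0.141)^5 = 122.5850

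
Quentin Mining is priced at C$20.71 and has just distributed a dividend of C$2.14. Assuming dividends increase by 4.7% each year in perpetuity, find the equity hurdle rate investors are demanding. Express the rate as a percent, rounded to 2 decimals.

Rearranging the constant-growth DDM: r = D₁/P₀ + g.
D₁ = 2.14 × (1 + 0.047) = 2.2406.
r = 2.2406 / 20.71 + 0.047 = 0.10819 + 0.047 = 0.15519

15.52%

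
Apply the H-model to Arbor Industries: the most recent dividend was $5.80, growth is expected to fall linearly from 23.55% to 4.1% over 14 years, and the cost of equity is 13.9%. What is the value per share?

H-model: P₀ = D₀[(1+g_L) + H(g_S−g_L)]/(r−g_L), with H = 14/2 = 7.
P₀ = 5.80 × [(1+0.041) + 7×(0.2355−0.041)] / (0.139−0.041)
   = 5.80 × 2.4025 / 0.098 = 142.1888

$142.19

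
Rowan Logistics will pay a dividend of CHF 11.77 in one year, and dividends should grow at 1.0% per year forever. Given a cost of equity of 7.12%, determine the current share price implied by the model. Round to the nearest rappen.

Gordon growth model: P₀ = D₁/(r − g), with D₁ = 11.77 given directly.
P₀ = 11.7700 / (0.0712 − 0.01) = 11.7700 / 0.0612 = 192.3203

CHF 192.32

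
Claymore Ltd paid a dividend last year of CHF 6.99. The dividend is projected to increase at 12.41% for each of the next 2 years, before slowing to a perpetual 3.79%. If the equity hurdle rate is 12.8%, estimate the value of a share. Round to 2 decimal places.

CHF 93.87

Two-stage DDM. Project D₁…D_2 at 0.1241, terminal growth 0.0379, discount at r = 0.128.
D_1 = 7.8575
D_2 = 8.8326
Terminal value at t=2: TV = D_3/(r−g) = 9.1673/(0.128−0.0379) = 101.7461
P₀ = 7.8575/(1+0.128)^1 + 8.8326/(1+0.128)^2 + 101.7461/(1+0.128)^2 = 93.8725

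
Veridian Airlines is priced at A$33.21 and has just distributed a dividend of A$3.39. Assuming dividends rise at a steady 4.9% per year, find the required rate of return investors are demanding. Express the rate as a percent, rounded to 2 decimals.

Rearranging the constant-growth DDM: r = D₁/P₀ + g.
D₁ = 3.39 × (1 + 0.049) = 3.5561.
r = 3.5561 / 33.21 + 0.049 = 0.10708 + 0.049 = 0.15608

15.61%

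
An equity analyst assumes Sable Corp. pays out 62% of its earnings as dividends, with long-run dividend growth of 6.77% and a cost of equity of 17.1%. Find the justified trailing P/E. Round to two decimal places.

6.41

Justified trailing P/E = b(1+g)/(r−g) = 0.62×(1+0.0677)/(0.171−0.0677) = 6.4083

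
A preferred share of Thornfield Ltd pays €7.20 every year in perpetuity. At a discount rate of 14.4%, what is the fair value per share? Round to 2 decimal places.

€50.00

Zero-growth DDM (perpetuity): P₀ = D/r = 7.20 / 0.144 = 50.0000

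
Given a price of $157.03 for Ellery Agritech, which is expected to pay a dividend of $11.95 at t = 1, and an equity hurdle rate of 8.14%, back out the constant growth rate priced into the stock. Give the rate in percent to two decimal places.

From P₀ = D₁/(r − g), the implied growth is g = r − D₁/P₀.
g = 0.0814 − 11.95/157.03 = 0.0814 − 0.07610 = 0.00530

0.53%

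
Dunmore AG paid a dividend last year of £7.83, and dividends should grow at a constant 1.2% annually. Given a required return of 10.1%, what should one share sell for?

Gordon growth model: P₀ = D₁/(r − g). D₁ = 7.83 × (1 + 0.012) = 7.9240.
P₀ = 7.9240 / (0.101 − 0.012) = 7.9240 / 0.089 = 89.0333

£89.03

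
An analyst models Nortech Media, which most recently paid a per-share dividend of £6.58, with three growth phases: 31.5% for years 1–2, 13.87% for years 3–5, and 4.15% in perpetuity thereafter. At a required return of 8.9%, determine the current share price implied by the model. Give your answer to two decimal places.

£289.54

Three-stage DDM. Project D₁…D_5; terminal Gordon value at t=5 with g = 0.0415; discount at r = 0.089.
D_1 = 8.6527
D_2 = 11.3783
D_3 = 12.9565
D_4 = 14.7535
D_5 = 16.7998
TV_5 = 17.4970/(0.089−0.0415) = 368.3588
P₀ = Σ Dₜ/(1+r)ᵗ + TV_5/(1+r)^5 = 289.5407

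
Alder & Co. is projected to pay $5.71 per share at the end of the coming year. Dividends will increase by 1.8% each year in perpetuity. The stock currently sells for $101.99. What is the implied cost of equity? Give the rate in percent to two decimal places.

Rearranging the constant-growth DDM: r = D₁/P₀ + g.
r = 5.7100 / 101.99 + 0.018 = 0.05599 + 0.018 = 0.07399

7.40%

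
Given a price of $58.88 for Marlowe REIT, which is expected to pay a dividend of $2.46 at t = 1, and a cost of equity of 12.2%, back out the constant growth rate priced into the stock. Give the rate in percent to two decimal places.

8.02%

From P₀ = D₁/(r − g), the implied growth is g = r − D₁/P₀.
g = 0.122 − 2.46/58.88 = 0.122 − 0.04178 = 0.08022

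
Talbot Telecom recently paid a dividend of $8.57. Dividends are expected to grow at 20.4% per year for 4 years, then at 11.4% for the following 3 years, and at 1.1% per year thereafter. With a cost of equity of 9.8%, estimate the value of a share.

Three-stage DDM. Project D₁…D_7; terminal Gordon value at t=7 with g = 0.011; discount at r = 0.098.
D_1 = 10.3183
D_2 = 12.4232
D_3 = 14.9575
D_4 = 18.0089
D_5 = 20.0619
D_6 = 22.3490
D_7 = 24.8967
TV_7 = 25.1706/(0.098−0.011) = 289.3172
P₀ = Σ Dₜ/(1+r)ᵗ + TV_7/(1+r)^7 = 232.0246

$232.02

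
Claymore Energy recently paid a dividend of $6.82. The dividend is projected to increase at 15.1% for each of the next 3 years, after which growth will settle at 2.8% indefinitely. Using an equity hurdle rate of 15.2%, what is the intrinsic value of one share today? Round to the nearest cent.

Two-stage DDM. Project D₁…D_3 at 0.151, terminal growth 0.028, discount at r = 0.152.
D_1 = 7.8498
D_2 = 9.0351
D_3 = 10.3994
Terminal value at t=3: TV = D_4/(r−g) = 10.6906/(0.152−0.028) = 86.2148
P₀ = 7.8498/(1+0.152)^1 + 9.0351/(1+0.152)^2 + 10.3994/(1+0.152)^3 + 86.2148/(1+0.152)^3 = 76.8174

$76.82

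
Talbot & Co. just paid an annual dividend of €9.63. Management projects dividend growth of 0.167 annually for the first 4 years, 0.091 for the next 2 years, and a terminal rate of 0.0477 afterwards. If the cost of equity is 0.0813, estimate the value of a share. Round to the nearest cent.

€488.01

Three-stage DDM. Project D₁…D_6; terminal Gordon value at t=6 with g = 0.0477; discount at r = 0.0813.
D_1 = 11.2382
D_2 = 13.1150
D_3 = 15.3052
D_4 = 17.8612
D_5 = 19.4865
D_6 = 21.2598
TV_6 = 22.2739/(0.0813−0.0477) = 662.9135
P₀ = Σ Dₜ/(1+r)ᵗ + TV_6/(1+r)^6 = 488.0088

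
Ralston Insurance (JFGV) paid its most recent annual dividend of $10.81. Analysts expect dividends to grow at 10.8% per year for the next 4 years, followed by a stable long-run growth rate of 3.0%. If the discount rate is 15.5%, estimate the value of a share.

$114.45

Two-stage DDM. Project D₁…D_4 at 0.108, terminal growth 0.03, discount at r = 0.155.
D_1 = 11.9775
D_2 = 13.2710
D_3 = 14.7043
D_4 = 16.2924
Terminal value at t=4: TV = D_5/(r−g) = 16.7812/(0.155−0.03) = 134.2493
P₀ = 11.9775/(1+0.155)^1 + 13.2710/(1+0.155)^2 + 14.7043/(1+0.155)^3 + 16.2924/(1+0.155)^4 + 134.2493/(1+0.155)^4 = 114.4534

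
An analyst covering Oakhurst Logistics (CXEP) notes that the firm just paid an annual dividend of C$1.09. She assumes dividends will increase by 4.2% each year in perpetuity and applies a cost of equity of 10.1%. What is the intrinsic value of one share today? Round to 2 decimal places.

C$19.25

Gordon growth model: P₀ = D₁/(r − g). D₁ = 1.09 × (1 + 0.042) = 1.1358.
P₀ = 1.1358 / (0.101 − 0.042) = 1.1358 / 0.059 = 19.2505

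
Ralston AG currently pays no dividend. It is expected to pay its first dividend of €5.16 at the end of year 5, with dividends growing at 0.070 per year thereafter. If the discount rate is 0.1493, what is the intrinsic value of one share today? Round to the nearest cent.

€37.29

Deferred-dividend DDM. At t=4 the remaining stream is a growing perpetuity with first payment D_5 = 5.16.
V_4 = D_5/(r−g) = 5.16/(0.1493−0.07) = 65.0694
P₀ = V_4/(1+r)^4 = 65.0694/(1+0.1493)^4 = 37.2943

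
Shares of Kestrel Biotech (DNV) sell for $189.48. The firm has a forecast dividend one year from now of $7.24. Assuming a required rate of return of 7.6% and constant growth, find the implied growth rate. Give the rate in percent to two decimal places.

From P₀ = D₁/(r − g), the implied growth is g = r − D₁/P₀.
g = 0.076 − 7.24/189.48 = 0.076 − 0.03821 = 0.03779

3.78%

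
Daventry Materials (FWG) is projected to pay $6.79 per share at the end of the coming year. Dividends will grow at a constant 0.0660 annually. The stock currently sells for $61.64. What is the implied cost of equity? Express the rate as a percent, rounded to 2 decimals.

17.62%

Rearranging the constant-growth DDM: r = D₁/P₀ + g.
r = 6.7900 / 61.64 + 0.066 = 0.11016 + 0.066 = 0.17616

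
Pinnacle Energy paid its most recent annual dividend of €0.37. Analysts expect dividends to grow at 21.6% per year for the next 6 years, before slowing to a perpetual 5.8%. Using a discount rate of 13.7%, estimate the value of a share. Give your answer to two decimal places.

Two-stage DDM. Project D₁…D_6 at 0.216, terminal growth 0.058, discount at r = 0.137.
D_1 = 0.4499
D_2 = 0.5471
D_3 = 0.6653
D_4 = 0.8090
D_5 = 0.9837
D_6 = 1.1962
Terminal value at t=6: TV = D_7/(r−g) = 1.2656/(0.137−0.058) = 16.0200
P₀ = 0.4499/(1+0.137)^1 + 0.5471/(1+0.137)^2 + 0.6653/(1+0.137)^3 + 0.8090/(1+0.137)^4 + 0.9837/(1+0.137)^5 + 1.1962/(1+0.137)^6 + 16.0200/(1+0.137)^6 = 10.2417

€10.24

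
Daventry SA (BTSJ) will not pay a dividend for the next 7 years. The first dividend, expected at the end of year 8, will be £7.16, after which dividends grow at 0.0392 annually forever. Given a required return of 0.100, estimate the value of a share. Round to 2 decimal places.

Deferred-dividend DDM. At t=7 the remaining stream is a growing perpetuity with first payment D_8 = 7.16.
V_7 = D_8/(r−g) = 7.16/(0.1−0.0392) = 117.7632
P₀ = V_7/(1+r)^7 = 117.7632/(1+0.1)^7 = 60.4311

£60.43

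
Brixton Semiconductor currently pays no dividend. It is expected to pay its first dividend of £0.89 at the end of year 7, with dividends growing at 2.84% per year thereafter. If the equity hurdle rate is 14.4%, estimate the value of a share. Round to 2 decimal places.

Deferred-dividend DDM. At t=6 the remaining stream is a growing perpetuity with first payment D_7 = 0.89.
V_6 = D_7/(r−g) = 0.89/(0.144−0.0284) = 7.6990
P₀ = V_6/(1+r)^6 = 7.6990/(1+0.144)^6 = 3.4346

£3.43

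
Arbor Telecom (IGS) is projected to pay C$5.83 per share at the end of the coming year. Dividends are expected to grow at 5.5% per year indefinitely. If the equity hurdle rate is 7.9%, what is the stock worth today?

Gordon growth model: P₀ = D₁/(r − g), with D₁ = 5.83 given directly.
P₀ = 5.8300 / (0.079 − 0.055) = 5.8300 / 0.024 = 242.9167

C$242.92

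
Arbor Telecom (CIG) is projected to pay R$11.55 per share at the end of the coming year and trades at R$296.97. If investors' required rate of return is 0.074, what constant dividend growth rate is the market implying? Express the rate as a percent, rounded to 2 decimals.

From P₀ = D₁/(r − g), the implied growth is g = r − D₁/P₀.
g = 0.074 − 11.55/296.97 = 0.074 − 0.03889 = 0.03511

3.51%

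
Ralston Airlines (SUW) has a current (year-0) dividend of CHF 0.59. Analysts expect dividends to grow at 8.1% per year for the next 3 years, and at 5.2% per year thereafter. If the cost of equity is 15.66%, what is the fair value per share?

CHF 6.39

Two-stage DDM. Project D₁…D_3 at 0.081, terminal growth 0.052, discount at r = 0.1566.
D_1 = 0.6378
D_2 = 0.6895
D_3 = 0.7453
Terminal value at t=3: TV = D_4/(r−g) = 0.7841/(0.1566−0.052) = 7.4957
P₀ = 0.6378/(1+0.1566)^1 + 0.6895/(1+0.1566)^2 + 0.7453/(1+0.1566)^3 + 7.4957/(1+0.1566)^3 = 6.3932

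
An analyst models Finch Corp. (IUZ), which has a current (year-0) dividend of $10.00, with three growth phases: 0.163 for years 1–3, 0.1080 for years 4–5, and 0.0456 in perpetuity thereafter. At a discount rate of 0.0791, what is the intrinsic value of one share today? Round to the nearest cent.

$472.90

Three-stage DDM. Project D₁…D_5; terminal Gordon value at t=5 with g = 0.0456; discount at r = 0.0791.
D_1 = 11.6300
D_2 = 13.5257
D_3 = 15.7304
D_4 = 17.4293
D_5 = 19.3116
TV_5 = 20.1922/(0.0791−0.0456) = 602.7531
P₀ = Σ Dₜ/(1+r)ᵗ + TV_5/(1+r)^5 = 472.9005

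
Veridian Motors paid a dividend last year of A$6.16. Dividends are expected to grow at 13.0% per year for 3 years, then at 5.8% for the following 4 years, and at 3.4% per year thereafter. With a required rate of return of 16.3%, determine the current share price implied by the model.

Three-stage DDM. Project D₁…D_7; terminal Gordon value at t=7 with g = 0.034; discount at r = 0.163.
D_1 = 6.9608
D_2 = 7.8657
D_3 = 8.8882
D_4 = 9.4038
D_5 = 9.9492
D_6 = 10.5262
D_7 = 11.1368
TV_7 = 11.5154/(0.163−0.034) = 89.2667
P₀ = Σ Dₜ/(1+r)ᵗ + TV_7/(1+r)^7 = 66.4105

A$66.41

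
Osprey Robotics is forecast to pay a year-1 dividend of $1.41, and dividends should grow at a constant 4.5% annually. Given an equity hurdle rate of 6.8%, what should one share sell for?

Gordon growth model: P₀ = D₁/(r − g), with D₁ = 1.41 given directly.
P₀ = 1.4100 / (0.068 − 0.045) = 1.4100 / 0.023 = 61.3043

$61.30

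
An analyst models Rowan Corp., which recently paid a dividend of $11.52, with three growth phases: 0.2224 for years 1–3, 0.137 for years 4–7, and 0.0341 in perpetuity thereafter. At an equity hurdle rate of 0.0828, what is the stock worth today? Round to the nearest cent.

Three-stage DDM. Project D₁…D_7; terminal Gordon value at t=7 with g = 0.0341; discount at r = 0.0828.
D_1 = 14.0820
D_2 = 17.2139
D_3 = 21.0423
D_4 = 23.9251
D_5 = 27.2028
D_6 = 30.9296
D_7 = 35.1669
TV_7 = 36.3661/(0.0828−0.0341) = 746.7375
P₀ = Σ Dₜ/(1+r)ᵗ + TV_7/(1+r)^7 = 547.1715

$547.17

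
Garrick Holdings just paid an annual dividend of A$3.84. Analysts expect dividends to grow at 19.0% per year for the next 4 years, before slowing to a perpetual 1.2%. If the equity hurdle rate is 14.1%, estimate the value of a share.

A$52.72

Two-stage DDM. Project D₁…D_4 at 0.19, terminal growth 0.012, discount at r = 0.141.
D_1 = 4.5696
D_2 = 5.4378
D_3 = 6.4710
D_4 = 7.7005
Terminal value at t=4: TV = D_5/(r−g) = 7.7929/(0.141−0.012) = 60.4101
P₀ = 4.5696/(1+0.141)^1 + 5.4378/(1+0.141)^2 + 6.4710/(1+0.141)^3 + 7.7005/(1+0.141)^4 + 60.4101/(1+0.141)^4 = 52.7239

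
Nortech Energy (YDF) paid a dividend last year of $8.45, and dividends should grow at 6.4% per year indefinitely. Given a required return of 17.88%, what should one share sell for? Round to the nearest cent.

Gordon growth model: P₀ = D₁/(r − g). D₁ = 8.45 × (1 + 0.064) = 8.9908.
P₀ = 8.9908 / (0.1788 − 0.064) = 8.9908 / 0.1148 = 78.3171

$78.32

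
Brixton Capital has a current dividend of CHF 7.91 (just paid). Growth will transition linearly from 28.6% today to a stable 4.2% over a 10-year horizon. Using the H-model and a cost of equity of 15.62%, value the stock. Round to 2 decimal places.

H-model: P₀ = D₀[(1+g_L) + H(g_S−g_L)]/(r−g_L), with H = 10/2 = 5.
P₀ = 7.91 × [(1+0.042) + 5×(0.286−0.042)] / (0.1562−0.042)
   = 7.91 × 2.2620 / 0.1142 = 156.6762

CHF 156.68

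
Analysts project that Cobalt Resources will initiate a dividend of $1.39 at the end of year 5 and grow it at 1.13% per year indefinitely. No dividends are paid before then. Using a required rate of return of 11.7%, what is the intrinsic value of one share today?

$8.45

Deferred-dividend DDM. At t=4 the remaining stream is a growing perpetuity with first payment D_5 = 1.39.
V_4 = D_5/(r−g) = 1.39/(0.117−0.0113) = 13.1504
P₀ = V_4/(1+r)^4 = 13.1504/(1+0.117)^4 = 8.4475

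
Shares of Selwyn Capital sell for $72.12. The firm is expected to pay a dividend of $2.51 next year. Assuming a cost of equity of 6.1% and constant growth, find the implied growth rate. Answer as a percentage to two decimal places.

2.62%

From P₀ = D₁/(r − g), the implied growth is g = r − D₁/P₀.
g = 0.061 − 2.51/72.12 = 0.061 − 0.03480 = 0.02620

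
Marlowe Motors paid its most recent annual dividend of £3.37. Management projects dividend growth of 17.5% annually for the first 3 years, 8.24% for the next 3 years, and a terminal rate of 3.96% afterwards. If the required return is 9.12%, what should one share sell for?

Three-stage DDM. Project D₁…D_6; terminal Gordon value at t=6 with g = 0.0396; discount at r = 0.0912.
D_1 = 3.9598
D_2 = 4.6527
D_3 = 5.4669
D_4 = 5.9174
D_5 = 6.4050
D_6 = 6.9328
TV_6 = 7.2073/(0.0912−0.0396) = 139.6765
P₀ = Σ Dₜ/(1+r)ᵗ + TV_6/(1+r)^6 = 106.9006

£106.90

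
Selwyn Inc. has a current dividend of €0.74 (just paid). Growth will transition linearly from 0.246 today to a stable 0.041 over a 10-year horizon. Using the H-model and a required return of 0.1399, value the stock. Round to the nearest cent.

H-model: P₀ = D₀[(1+g_L) + H(g_S−g_L)]/(r−g_L), with H = 10/2 = 5.
P₀ = 0.74 × [(1+0.041) + 5×(0.246−0.041)] / (0.1399−0.041)
   = 0.74 × 2.0660 / 0.0989 = 15.4584

€15.46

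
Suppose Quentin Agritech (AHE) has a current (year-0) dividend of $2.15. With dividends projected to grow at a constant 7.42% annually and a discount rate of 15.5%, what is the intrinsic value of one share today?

$28.58

Gordon growth model: P₀ = D₁/(r − g). D₁ = 2.15 × (1 + 0.0742) = 2.3095.
P₀ = 2.3095 / (0.155 − 0.0742) = 2.3095 / 0.0808 = 28.5833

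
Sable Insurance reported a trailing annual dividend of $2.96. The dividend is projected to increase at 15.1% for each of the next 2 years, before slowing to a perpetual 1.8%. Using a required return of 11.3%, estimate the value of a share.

$40.15

Two-stage DDM. Project D₁…D_2 at 0.151, terminal growth 0.018, discount at r = 0.113.
D_1 = 3.4070
D_2 = 3.9214
Terminal value at t=2: TV = D_3/(r−g) = 3.9920/(0.113−0.018) = 42.0210
P₀ = 3.4070/(1+0.113)^1 + 3.9214/(1+0.113)^2 + 42.0210/(1+0.113)^2 = 40.1482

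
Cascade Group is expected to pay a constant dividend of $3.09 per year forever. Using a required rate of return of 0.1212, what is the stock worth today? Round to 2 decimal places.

Zero-growth DDM (perpetuity): P₀ = D/r = 3.09 / 0.1212 = 25.4950

$25.50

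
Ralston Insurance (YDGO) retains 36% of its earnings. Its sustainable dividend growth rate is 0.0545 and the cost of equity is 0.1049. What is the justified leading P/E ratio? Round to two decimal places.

Payout ratio b = 1 − 0.36 = 0.64.
Justified leading P/E = b/(r−g) = 0.64/(0.1049−0.0545) = 12.6984

12.70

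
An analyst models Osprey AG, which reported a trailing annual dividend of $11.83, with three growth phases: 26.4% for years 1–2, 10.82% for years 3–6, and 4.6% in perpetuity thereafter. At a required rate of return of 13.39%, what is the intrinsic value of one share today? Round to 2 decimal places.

$243.04

Three-stage DDM. Project D₁…D_6; terminal Gordon value at t=6 with g = 0.046; discount at r = 0.1339.
D_1 = 14.9531
D_2 = 18.9007
D_3 = 20.9458
D_4 = 23.2121
D_5 = 25.7237
D_6 = 28.5070
TV_6 = 29.8183/(0.1339−0.046) = 339.2300
P₀ = Σ Dₜ/(1+r)ᵗ + TV_6/(1+r)^6 = 243.0369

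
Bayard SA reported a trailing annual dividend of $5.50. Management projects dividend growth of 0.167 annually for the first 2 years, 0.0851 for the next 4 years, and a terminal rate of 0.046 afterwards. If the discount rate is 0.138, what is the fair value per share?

Three-stage DDM. Project D₁…D_6; terminal Gordon value at t=6 with g = 0.046; discount at r = 0.138.
D_1 = 6.4185
D_2 = 7.4904
D_3 = 8.1278
D_4 = 8.8195
D_5 = 9.5700
D_6 = 10.3844
TV_6 = 10.8621/(0.138−0.046) = 118.0667
P₀ = Σ Dₜ/(1+r)ᵗ + TV_6/(1+r)^6 = 86.3523

$86.35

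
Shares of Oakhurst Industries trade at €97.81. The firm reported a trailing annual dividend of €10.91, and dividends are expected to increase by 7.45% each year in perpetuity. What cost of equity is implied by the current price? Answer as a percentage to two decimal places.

19.44%

Rearranging the constant-growth DDM: r = D₁/P₀ + g.
D₁ = 10.91 × (1 + 0.0745) = 11.7228.
r = 11.7228 / 97.81 + 0.0745 = 0.11985 + 0.0745 = 0.19435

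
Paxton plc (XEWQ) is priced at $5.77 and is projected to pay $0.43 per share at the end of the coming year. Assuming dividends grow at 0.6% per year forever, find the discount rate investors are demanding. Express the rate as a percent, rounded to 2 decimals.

8.05%

Rearranging the constant-growth DDM: r = D₁/P₀ + g.
r = 0.4300 / 5.77 + 0.006 = 0.07452 + 0.006 = 0.08052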